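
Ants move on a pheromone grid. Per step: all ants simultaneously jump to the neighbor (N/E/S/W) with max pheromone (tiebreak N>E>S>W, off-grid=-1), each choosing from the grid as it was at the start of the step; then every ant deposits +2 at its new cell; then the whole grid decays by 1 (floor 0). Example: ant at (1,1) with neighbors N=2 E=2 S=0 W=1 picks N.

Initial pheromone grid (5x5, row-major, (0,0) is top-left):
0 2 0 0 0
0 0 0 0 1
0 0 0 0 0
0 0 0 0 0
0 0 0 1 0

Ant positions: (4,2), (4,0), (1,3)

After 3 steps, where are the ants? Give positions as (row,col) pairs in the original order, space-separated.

Step 1: ant0:(4,2)->E->(4,3) | ant1:(4,0)->N->(3,0) | ant2:(1,3)->E->(1,4)
  grid max=2 at (1,4)
Step 2: ant0:(4,3)->N->(3,3) | ant1:(3,0)->N->(2,0) | ant2:(1,4)->N->(0,4)
  grid max=1 at (0,4)
Step 3: ant0:(3,3)->S->(4,3) | ant1:(2,0)->N->(1,0) | ant2:(0,4)->S->(1,4)
  grid max=2 at (1,4)

(4,3) (1,0) (1,4)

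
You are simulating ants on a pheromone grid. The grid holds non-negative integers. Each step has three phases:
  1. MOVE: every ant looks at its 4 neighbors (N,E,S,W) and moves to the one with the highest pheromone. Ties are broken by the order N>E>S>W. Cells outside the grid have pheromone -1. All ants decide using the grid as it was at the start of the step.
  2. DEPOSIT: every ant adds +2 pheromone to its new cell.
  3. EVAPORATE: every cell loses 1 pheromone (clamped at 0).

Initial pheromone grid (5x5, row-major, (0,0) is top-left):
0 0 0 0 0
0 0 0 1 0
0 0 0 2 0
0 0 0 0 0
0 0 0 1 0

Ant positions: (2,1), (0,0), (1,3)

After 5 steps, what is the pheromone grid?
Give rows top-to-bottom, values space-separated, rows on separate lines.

After step 1: ants at (1,1),(0,1),(2,3)
  0 1 0 0 0
  0 1 0 0 0
  0 0 0 3 0
  0 0 0 0 0
  0 0 0 0 0
After step 2: ants at (0,1),(1,1),(1,3)
  0 2 0 0 0
  0 2 0 1 0
  0 0 0 2 0
  0 0 0 0 0
  0 0 0 0 0
After step 3: ants at (1,1),(0,1),(2,3)
  0 3 0 0 0
  0 3 0 0 0
  0 0 0 3 0
  0 0 0 0 0
  0 0 0 0 0
After step 4: ants at (0,1),(1,1),(1,3)
  0 4 0 0 0
  0 4 0 1 0
  0 0 0 2 0
  0 0 0 0 0
  0 0 0 0 0
After step 5: ants at (1,1),(0,1),(2,3)
  0 5 0 0 0
  0 5 0 0 0
  0 0 0 3 0
  0 0 0 0 0
  0 0 0 0 0

0 5 0 0 0
0 5 0 0 0
0 0 0 3 0
0 0 0 0 0
0 0 0 0 0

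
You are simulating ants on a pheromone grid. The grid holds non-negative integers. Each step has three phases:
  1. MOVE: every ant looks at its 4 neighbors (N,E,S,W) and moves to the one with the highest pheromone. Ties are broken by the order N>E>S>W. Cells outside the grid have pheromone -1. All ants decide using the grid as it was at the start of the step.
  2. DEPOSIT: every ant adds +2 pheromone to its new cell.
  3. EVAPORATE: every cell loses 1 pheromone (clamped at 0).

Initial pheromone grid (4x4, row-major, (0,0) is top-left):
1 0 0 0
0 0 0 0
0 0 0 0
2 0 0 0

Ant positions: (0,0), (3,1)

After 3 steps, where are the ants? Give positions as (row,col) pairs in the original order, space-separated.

Step 1: ant0:(0,0)->E->(0,1) | ant1:(3,1)->W->(3,0)
  grid max=3 at (3,0)
Step 2: ant0:(0,1)->E->(0,2) | ant1:(3,0)->N->(2,0)
  grid max=2 at (3,0)
Step 3: ant0:(0,2)->E->(0,3) | ant1:(2,0)->S->(3,0)
  grid max=3 at (3,0)

(0,3) (3,0)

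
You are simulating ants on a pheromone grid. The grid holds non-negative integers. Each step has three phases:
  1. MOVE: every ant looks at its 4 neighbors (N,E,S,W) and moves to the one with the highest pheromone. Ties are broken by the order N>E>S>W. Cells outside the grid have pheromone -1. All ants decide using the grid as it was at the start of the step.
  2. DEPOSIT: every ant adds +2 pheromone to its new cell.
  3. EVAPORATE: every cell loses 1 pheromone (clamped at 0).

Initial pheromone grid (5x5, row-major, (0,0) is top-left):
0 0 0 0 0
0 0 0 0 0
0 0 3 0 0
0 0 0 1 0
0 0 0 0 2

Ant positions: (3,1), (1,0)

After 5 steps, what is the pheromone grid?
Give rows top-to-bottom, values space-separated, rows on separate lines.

After step 1: ants at (2,1),(0,0)
  1 0 0 0 0
  0 0 0 0 0
  0 1 2 0 0
  0 0 0 0 0
  0 0 0 0 1
After step 2: ants at (2,2),(0,1)
  0 1 0 0 0
  0 0 0 0 0
  0 0 3 0 0
  0 0 0 0 0
  0 0 0 0 0
After step 3: ants at (1,2),(0,2)
  0 0 1 0 0
  0 0 1 0 0
  0 0 2 0 0
  0 0 0 0 0
  0 0 0 0 0
After step 4: ants at (2,2),(1,2)
  0 0 0 0 0
  0 0 2 0 0
  0 0 3 0 0
  0 0 0 0 0
  0 0 0 0 0
After step 5: ants at (1,2),(2,2)
  0 0 0 0 0
  0 0 3 0 0
  0 0 4 0 0
  0 0 0 0 0
  0 0 0 0 0

0 0 0 0 0
0 0 3 0 0
0 0 4 0 0
0 0 0 0 0
0 0 0 0 0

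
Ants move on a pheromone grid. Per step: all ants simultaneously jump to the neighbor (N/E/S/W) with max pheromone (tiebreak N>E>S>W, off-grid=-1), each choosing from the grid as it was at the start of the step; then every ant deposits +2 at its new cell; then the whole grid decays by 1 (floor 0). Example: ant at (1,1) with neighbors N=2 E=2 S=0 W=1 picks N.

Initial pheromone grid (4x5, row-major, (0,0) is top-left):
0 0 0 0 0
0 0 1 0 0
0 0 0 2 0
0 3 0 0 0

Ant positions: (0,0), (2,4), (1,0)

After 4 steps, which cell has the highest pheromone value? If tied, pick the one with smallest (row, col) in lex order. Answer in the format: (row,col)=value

Answer: (0,0)=4

Derivation:
Step 1: ant0:(0,0)->E->(0,1) | ant1:(2,4)->W->(2,3) | ant2:(1,0)->N->(0,0)
  grid max=3 at (2,3)
Step 2: ant0:(0,1)->W->(0,0) | ant1:(2,3)->N->(1,3) | ant2:(0,0)->E->(0,1)
  grid max=2 at (0,0)
Step 3: ant0:(0,0)->E->(0,1) | ant1:(1,3)->S->(2,3) | ant2:(0,1)->W->(0,0)
  grid max=3 at (0,0)
Step 4: ant0:(0,1)->W->(0,0) | ant1:(2,3)->N->(1,3) | ant2:(0,0)->E->(0,1)
  grid max=4 at (0,0)
Final grid:
  4 4 0 0 0
  0 0 0 1 0
  0 0 0 2 0
  0 0 0 0 0
Max pheromone 4 at (0,0)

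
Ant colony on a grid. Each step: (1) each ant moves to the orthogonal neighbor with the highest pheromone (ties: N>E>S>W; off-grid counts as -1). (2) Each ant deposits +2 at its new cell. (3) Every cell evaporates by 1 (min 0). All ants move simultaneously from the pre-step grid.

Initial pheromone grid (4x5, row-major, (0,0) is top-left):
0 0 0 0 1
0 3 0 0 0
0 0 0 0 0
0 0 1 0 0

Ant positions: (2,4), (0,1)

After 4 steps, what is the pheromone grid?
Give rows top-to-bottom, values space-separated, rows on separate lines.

After step 1: ants at (1,4),(1,1)
  0 0 0 0 0
  0 4 0 0 1
  0 0 0 0 0
  0 0 0 0 0
After step 2: ants at (0,4),(0,1)
  0 1 0 0 1
  0 3 0 0 0
  0 0 0 0 0
  0 0 0 0 0
After step 3: ants at (1,4),(1,1)
  0 0 0 0 0
  0 4 0 0 1
  0 0 0 0 0
  0 0 0 0 0
After step 4: ants at (0,4),(0,1)
  0 1 0 0 1
  0 3 0 0 0
  0 0 0 0 0
  0 0 0 0 0

0 1 0 0 1
0 3 0 0 0
0 0 0 0 0
0 0 0 0 0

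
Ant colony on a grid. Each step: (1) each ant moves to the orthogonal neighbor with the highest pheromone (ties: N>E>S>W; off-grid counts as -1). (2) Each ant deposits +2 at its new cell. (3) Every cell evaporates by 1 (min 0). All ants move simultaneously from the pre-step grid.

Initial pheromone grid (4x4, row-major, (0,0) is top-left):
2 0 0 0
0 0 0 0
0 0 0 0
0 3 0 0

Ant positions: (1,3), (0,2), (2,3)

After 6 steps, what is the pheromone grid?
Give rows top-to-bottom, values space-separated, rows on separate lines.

After step 1: ants at (0,3),(0,3),(1,3)
  1 0 0 3
  0 0 0 1
  0 0 0 0
  0 2 0 0
After step 2: ants at (1,3),(1,3),(0,3)
  0 0 0 4
  0 0 0 4
  0 0 0 0
  0 1 0 0
After step 3: ants at (0,3),(0,3),(1,3)
  0 0 0 7
  0 0 0 5
  0 0 0 0
  0 0 0 0
After step 4: ants at (1,3),(1,3),(0,3)
  0 0 0 8
  0 0 0 8
  0 0 0 0
  0 0 0 0
After step 5: ants at (0,3),(0,3),(1,3)
  0 0 0 11
  0 0 0 9
  0 0 0 0
  0 0 0 0
After step 6: ants at (1,3),(1,3),(0,3)
  0 0 0 12
  0 0 0 12
  0 0 0 0
  0 0 0 0

0 0 0 12
0 0 0 12
0 0 0 0
0 0 0 0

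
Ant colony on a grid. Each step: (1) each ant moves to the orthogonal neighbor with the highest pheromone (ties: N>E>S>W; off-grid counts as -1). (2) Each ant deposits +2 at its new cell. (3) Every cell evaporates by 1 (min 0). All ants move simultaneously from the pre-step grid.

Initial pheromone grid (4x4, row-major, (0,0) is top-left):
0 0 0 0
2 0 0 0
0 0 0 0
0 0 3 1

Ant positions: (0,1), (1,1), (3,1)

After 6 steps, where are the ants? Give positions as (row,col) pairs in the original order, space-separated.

Step 1: ant0:(0,1)->E->(0,2) | ant1:(1,1)->W->(1,0) | ant2:(3,1)->E->(3,2)
  grid max=4 at (3,2)
Step 2: ant0:(0,2)->E->(0,3) | ant1:(1,0)->N->(0,0) | ant2:(3,2)->N->(2,2)
  grid max=3 at (3,2)
Step 3: ant0:(0,3)->S->(1,3) | ant1:(0,0)->S->(1,0) | ant2:(2,2)->S->(3,2)
  grid max=4 at (3,2)
Step 4: ant0:(1,3)->N->(0,3) | ant1:(1,0)->N->(0,0) | ant2:(3,2)->N->(2,2)
  grid max=3 at (3,2)
Step 5: ant0:(0,3)->S->(1,3) | ant1:(0,0)->S->(1,0) | ant2:(2,2)->S->(3,2)
  grid max=4 at (3,2)
Step 6: ant0:(1,3)->N->(0,3) | ant1:(1,0)->N->(0,0) | ant2:(3,2)->N->(2,2)
  grid max=3 at (3,2)

(0,3) (0,0) (2,2)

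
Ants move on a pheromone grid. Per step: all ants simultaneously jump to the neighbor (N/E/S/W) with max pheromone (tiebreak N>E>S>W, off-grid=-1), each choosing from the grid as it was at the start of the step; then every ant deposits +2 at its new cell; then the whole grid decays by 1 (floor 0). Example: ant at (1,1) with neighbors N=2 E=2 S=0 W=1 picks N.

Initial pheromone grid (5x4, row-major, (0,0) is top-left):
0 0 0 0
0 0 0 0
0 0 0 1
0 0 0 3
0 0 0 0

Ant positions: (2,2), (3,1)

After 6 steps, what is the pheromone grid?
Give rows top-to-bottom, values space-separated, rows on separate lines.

After step 1: ants at (2,3),(2,1)
  0 0 0 0
  0 0 0 0
  0 1 0 2
  0 0 0 2
  0 0 0 0
After step 2: ants at (3,3),(1,1)
  0 0 0 0
  0 1 0 0
  0 0 0 1
  0 0 0 3
  0 0 0 0
After step 3: ants at (2,3),(0,1)
  0 1 0 0
  0 0 0 0
  0 0 0 2
  0 0 0 2
  0 0 0 0
After step 4: ants at (3,3),(0,2)
  0 0 1 0
  0 0 0 0
  0 0 0 1
  0 0 0 3
  0 0 0 0
After step 5: ants at (2,3),(0,3)
  0 0 0 1
  0 0 0 0
  0 0 0 2
  0 0 0 2
  0 0 0 0
After step 6: ants at (3,3),(1,3)
  0 0 0 0
  0 0 0 1
  0 0 0 1
  0 0 0 3
  0 0 0 0

0 0 0 0
0 0 0 1
0 0 0 1
0 0 0 3
0 0 0 0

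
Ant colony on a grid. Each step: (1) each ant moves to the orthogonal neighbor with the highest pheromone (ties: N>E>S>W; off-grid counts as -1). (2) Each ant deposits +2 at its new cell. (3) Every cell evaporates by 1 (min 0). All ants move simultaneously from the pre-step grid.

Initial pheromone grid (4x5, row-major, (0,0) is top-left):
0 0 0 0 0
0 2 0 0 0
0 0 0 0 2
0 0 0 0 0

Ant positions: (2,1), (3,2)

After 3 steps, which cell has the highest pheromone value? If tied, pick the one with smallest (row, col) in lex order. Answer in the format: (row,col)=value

Step 1: ant0:(2,1)->N->(1,1) | ant1:(3,2)->N->(2,2)
  grid max=3 at (1,1)
Step 2: ant0:(1,1)->N->(0,1) | ant1:(2,2)->N->(1,2)
  grid max=2 at (1,1)
Step 3: ant0:(0,1)->S->(1,1) | ant1:(1,2)->W->(1,1)
  grid max=5 at (1,1)
Final grid:
  0 0 0 0 0
  0 5 0 0 0
  0 0 0 0 0
  0 0 0 0 0
Max pheromone 5 at (1,1)

Answer: (1,1)=5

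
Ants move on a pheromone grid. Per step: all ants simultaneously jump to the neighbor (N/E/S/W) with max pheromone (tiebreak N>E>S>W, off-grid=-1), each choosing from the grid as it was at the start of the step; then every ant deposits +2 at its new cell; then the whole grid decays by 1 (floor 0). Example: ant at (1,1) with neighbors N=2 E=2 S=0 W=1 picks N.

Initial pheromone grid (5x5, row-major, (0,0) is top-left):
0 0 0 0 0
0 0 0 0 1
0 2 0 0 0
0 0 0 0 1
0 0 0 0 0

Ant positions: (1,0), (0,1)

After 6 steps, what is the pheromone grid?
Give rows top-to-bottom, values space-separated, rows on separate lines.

After step 1: ants at (0,0),(0,2)
  1 0 1 0 0
  0 0 0 0 0
  0 1 0 0 0
  0 0 0 0 0
  0 0 0 0 0
After step 2: ants at (0,1),(0,3)
  0 1 0 1 0
  0 0 0 0 0
  0 0 0 0 0
  0 0 0 0 0
  0 0 0 0 0
After step 3: ants at (0,2),(0,4)
  0 0 1 0 1
  0 0 0 0 0
  0 0 0 0 0
  0 0 0 0 0
  0 0 0 0 0
After step 4: ants at (0,3),(1,4)
  0 0 0 1 0
  0 0 0 0 1
  0 0 0 0 0
  0 0 0 0 0
  0 0 0 0 0
After step 5: ants at (0,4),(0,4)
  0 0 0 0 3
  0 0 0 0 0
  0 0 0 0 0
  0 0 0 0 0
  0 0 0 0 0
After step 6: ants at (1,4),(1,4)
  0 0 0 0 2
  0 0 0 0 3
  0 0 0 0 0
  0 0 0 0 0
  0 0 0 0 0

0 0 0 0 2
0 0 0 0 3
0 0 0 0 0
0 0 0 0 0
0 0 0 0 0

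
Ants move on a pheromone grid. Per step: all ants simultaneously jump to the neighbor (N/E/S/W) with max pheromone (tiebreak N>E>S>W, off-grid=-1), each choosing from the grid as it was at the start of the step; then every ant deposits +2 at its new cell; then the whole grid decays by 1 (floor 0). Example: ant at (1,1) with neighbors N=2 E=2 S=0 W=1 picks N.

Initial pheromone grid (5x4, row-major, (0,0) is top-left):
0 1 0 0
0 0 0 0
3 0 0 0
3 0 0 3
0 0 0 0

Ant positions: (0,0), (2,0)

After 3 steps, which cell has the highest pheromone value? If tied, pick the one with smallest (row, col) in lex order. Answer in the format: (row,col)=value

Step 1: ant0:(0,0)->E->(0,1) | ant1:(2,0)->S->(3,0)
  grid max=4 at (3,0)
Step 2: ant0:(0,1)->E->(0,2) | ant1:(3,0)->N->(2,0)
  grid max=3 at (2,0)
Step 3: ant0:(0,2)->W->(0,1) | ant1:(2,0)->S->(3,0)
  grid max=4 at (3,0)
Final grid:
  0 2 0 0
  0 0 0 0
  2 0 0 0
  4 0 0 0
  0 0 0 0
Max pheromone 4 at (3,0)

Answer: (3,0)=4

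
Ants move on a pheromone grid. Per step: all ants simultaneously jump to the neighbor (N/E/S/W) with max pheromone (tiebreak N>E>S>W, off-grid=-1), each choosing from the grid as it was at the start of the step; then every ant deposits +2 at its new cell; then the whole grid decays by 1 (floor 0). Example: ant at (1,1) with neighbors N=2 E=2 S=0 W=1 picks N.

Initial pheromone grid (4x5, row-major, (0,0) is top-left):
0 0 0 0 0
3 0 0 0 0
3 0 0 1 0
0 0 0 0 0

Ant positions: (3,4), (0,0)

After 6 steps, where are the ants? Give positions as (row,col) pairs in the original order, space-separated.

Step 1: ant0:(3,4)->N->(2,4) | ant1:(0,0)->S->(1,0)
  grid max=4 at (1,0)
Step 2: ant0:(2,4)->N->(1,4) | ant1:(1,0)->S->(2,0)
  grid max=3 at (1,0)
Step 3: ant0:(1,4)->N->(0,4) | ant1:(2,0)->N->(1,0)
  grid max=4 at (1,0)
Step 4: ant0:(0,4)->S->(1,4) | ant1:(1,0)->S->(2,0)
  grid max=3 at (1,0)
Step 5: ant0:(1,4)->N->(0,4) | ant1:(2,0)->N->(1,0)
  grid max=4 at (1,0)
Step 6: ant0:(0,4)->S->(1,4) | ant1:(1,0)->S->(2,0)
  grid max=3 at (1,0)

(1,4) (2,0)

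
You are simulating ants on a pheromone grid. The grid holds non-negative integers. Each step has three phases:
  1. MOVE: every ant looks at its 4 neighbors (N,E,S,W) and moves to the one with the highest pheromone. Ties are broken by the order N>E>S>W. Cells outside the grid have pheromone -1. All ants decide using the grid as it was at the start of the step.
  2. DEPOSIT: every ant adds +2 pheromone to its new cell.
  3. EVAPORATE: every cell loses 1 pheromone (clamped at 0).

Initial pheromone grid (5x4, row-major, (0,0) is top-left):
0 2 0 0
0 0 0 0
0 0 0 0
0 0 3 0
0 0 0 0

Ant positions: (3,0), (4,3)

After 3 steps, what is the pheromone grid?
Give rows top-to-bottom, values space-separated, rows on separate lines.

After step 1: ants at (2,0),(3,3)
  0 1 0 0
  0 0 0 0
  1 0 0 0
  0 0 2 1
  0 0 0 0
After step 2: ants at (1,0),(3,2)
  0 0 0 0
  1 0 0 0
  0 0 0 0
  0 0 3 0
  0 0 0 0
After step 3: ants at (0,0),(2,2)
  1 0 0 0
  0 0 0 0
  0 0 1 0
  0 0 2 0
  0 0 0 0

1 0 0 0
0 0 0 0
0 0 1 0
0 0 2 0
0 0 0 0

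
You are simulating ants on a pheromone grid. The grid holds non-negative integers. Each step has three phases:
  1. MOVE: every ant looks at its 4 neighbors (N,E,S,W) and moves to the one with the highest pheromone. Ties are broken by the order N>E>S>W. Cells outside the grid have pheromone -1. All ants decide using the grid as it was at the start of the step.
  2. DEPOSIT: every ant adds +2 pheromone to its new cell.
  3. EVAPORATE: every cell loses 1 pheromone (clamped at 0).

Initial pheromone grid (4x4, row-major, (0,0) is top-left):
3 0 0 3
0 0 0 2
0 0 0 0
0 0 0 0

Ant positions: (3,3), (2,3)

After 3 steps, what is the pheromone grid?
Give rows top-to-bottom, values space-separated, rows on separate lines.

After step 1: ants at (2,3),(1,3)
  2 0 0 2
  0 0 0 3
  0 0 0 1
  0 0 0 0
After step 2: ants at (1,3),(0,3)
  1 0 0 3
  0 0 0 4
  0 0 0 0
  0 0 0 0
After step 3: ants at (0,3),(1,3)
  0 0 0 4
  0 0 0 5
  0 0 0 0
  0 0 0 0

0 0 0 4
0 0 0 5
0 0 0 0
0 0 0 0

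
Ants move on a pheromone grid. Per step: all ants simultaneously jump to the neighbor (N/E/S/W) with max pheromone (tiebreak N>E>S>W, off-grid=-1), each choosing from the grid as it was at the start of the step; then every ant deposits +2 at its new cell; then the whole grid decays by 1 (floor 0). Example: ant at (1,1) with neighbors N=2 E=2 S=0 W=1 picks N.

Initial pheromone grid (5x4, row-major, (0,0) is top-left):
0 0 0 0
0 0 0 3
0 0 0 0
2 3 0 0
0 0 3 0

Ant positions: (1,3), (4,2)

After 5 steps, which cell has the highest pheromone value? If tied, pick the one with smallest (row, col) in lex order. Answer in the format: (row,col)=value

Step 1: ant0:(1,3)->N->(0,3) | ant1:(4,2)->N->(3,2)
  grid max=2 at (1,3)
Step 2: ant0:(0,3)->S->(1,3) | ant1:(3,2)->S->(4,2)
  grid max=3 at (1,3)
Step 3: ant0:(1,3)->N->(0,3) | ant1:(4,2)->N->(3,2)
  grid max=2 at (1,3)
Step 4: ant0:(0,3)->S->(1,3) | ant1:(3,2)->S->(4,2)
  grid max=3 at (1,3)
Step 5: ant0:(1,3)->N->(0,3) | ant1:(4,2)->N->(3,2)
  grid max=2 at (1,3)
Final grid:
  0 0 0 1
  0 0 0 2
  0 0 0 0
  0 0 1 0
  0 0 2 0
Max pheromone 2 at (1,3)

Answer: (1,3)=2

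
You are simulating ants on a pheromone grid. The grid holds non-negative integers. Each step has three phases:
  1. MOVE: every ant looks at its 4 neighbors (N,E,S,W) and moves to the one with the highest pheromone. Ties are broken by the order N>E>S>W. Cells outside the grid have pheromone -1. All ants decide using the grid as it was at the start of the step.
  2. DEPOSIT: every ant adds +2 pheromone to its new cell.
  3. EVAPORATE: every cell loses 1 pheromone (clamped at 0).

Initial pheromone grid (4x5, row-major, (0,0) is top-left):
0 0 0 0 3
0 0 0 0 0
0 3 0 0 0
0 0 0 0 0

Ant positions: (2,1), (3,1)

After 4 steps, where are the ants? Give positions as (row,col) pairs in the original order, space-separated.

Step 1: ant0:(2,1)->N->(1,1) | ant1:(3,1)->N->(2,1)
  grid max=4 at (2,1)
Step 2: ant0:(1,1)->S->(2,1) | ant1:(2,1)->N->(1,1)
  grid max=5 at (2,1)
Step 3: ant0:(2,1)->N->(1,1) | ant1:(1,1)->S->(2,1)
  grid max=6 at (2,1)
Step 4: ant0:(1,1)->S->(2,1) | ant1:(2,1)->N->(1,1)
  grid max=7 at (2,1)

(2,1) (1,1)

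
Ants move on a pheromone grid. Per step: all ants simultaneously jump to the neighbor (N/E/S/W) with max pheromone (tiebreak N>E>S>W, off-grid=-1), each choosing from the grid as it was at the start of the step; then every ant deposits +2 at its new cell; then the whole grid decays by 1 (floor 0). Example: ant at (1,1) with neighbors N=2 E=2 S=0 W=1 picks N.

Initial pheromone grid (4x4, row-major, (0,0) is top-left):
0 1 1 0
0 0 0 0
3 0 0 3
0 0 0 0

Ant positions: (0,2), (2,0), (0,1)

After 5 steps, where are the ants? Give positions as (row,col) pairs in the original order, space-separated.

Step 1: ant0:(0,2)->W->(0,1) | ant1:(2,0)->N->(1,0) | ant2:(0,1)->E->(0,2)
  grid max=2 at (0,1)
Step 2: ant0:(0,1)->E->(0,2) | ant1:(1,0)->S->(2,0) | ant2:(0,2)->W->(0,1)
  grid max=3 at (0,1)
Step 3: ant0:(0,2)->W->(0,1) | ant1:(2,0)->N->(1,0) | ant2:(0,1)->E->(0,2)
  grid max=4 at (0,1)
Step 4: ant0:(0,1)->E->(0,2) | ant1:(1,0)->S->(2,0) | ant2:(0,2)->W->(0,1)
  grid max=5 at (0,1)
Step 5: ant0:(0,2)->W->(0,1) | ant1:(2,0)->N->(1,0) | ant2:(0,1)->E->(0,2)
  grid max=6 at (0,1)

(0,1) (1,0) (0,2)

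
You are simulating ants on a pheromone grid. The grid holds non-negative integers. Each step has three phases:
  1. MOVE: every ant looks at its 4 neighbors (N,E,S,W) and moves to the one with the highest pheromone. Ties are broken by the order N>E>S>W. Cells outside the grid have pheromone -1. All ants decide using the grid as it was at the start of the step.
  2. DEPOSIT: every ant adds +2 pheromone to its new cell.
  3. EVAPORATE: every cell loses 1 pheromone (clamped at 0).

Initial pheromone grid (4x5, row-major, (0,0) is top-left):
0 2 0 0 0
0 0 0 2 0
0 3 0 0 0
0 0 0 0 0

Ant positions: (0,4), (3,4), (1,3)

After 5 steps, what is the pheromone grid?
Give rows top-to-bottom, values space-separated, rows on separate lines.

After step 1: ants at (1,4),(2,4),(0,3)
  0 1 0 1 0
  0 0 0 1 1
  0 2 0 0 1
  0 0 0 0 0
After step 2: ants at (2,4),(1,4),(1,3)
  0 0 0 0 0
  0 0 0 2 2
  0 1 0 0 2
  0 0 0 0 0
After step 3: ants at (1,4),(2,4),(1,4)
  0 0 0 0 0
  0 0 0 1 5
  0 0 0 0 3
  0 0 0 0 0
After step 4: ants at (2,4),(1,4),(2,4)
  0 0 0 0 0
  0 0 0 0 6
  0 0 0 0 6
  0 0 0 0 0
After step 5: ants at (1,4),(2,4),(1,4)
  0 0 0 0 0
  0 0 0 0 9
  0 0 0 0 7
  0 0 0 0 0

0 0 0 0 0
0 0 0 0 9
0 0 0 0 7
0 0 0 0 0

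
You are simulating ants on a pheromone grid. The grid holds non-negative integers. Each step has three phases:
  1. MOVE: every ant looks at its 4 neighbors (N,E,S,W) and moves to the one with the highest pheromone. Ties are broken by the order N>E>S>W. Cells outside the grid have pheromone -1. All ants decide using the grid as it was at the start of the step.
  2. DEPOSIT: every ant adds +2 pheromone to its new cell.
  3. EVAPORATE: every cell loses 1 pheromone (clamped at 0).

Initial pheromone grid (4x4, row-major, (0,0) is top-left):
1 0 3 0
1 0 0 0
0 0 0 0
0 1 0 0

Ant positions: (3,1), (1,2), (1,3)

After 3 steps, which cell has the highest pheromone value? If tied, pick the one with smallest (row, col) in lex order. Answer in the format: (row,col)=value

Step 1: ant0:(3,1)->N->(2,1) | ant1:(1,2)->N->(0,2) | ant2:(1,3)->N->(0,3)
  grid max=4 at (0,2)
Step 2: ant0:(2,1)->N->(1,1) | ant1:(0,2)->E->(0,3) | ant2:(0,3)->W->(0,2)
  grid max=5 at (0,2)
Step 3: ant0:(1,1)->N->(0,1) | ant1:(0,3)->W->(0,2) | ant2:(0,2)->E->(0,3)
  grid max=6 at (0,2)
Final grid:
  0 1 6 3
  0 0 0 0
  0 0 0 0
  0 0 0 0
Max pheromone 6 at (0,2)

Answer: (0,2)=6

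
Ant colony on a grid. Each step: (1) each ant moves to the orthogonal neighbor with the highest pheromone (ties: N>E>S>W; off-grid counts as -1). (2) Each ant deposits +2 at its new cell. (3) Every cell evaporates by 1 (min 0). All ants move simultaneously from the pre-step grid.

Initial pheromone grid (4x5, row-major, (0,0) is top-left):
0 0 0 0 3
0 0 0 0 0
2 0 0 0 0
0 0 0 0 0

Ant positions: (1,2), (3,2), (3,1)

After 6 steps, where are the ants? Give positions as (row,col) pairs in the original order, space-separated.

Step 1: ant0:(1,2)->N->(0,2) | ant1:(3,2)->N->(2,2) | ant2:(3,1)->N->(2,1)
  grid max=2 at (0,4)
Step 2: ant0:(0,2)->E->(0,3) | ant1:(2,2)->W->(2,1) | ant2:(2,1)->E->(2,2)
  grid max=2 at (2,1)
Step 3: ant0:(0,3)->E->(0,4) | ant1:(2,1)->E->(2,2) | ant2:(2,2)->W->(2,1)
  grid max=3 at (2,1)
Step 4: ant0:(0,4)->S->(1,4) | ant1:(2,2)->W->(2,1) | ant2:(2,1)->E->(2,2)
  grid max=4 at (2,1)
Step 5: ant0:(1,4)->N->(0,4) | ant1:(2,1)->E->(2,2) | ant2:(2,2)->W->(2,1)
  grid max=5 at (2,1)
Step 6: ant0:(0,4)->S->(1,4) | ant1:(2,2)->W->(2,1) | ant2:(2,1)->E->(2,2)
  grid max=6 at (2,1)

(1,4) (2,1) (2,2)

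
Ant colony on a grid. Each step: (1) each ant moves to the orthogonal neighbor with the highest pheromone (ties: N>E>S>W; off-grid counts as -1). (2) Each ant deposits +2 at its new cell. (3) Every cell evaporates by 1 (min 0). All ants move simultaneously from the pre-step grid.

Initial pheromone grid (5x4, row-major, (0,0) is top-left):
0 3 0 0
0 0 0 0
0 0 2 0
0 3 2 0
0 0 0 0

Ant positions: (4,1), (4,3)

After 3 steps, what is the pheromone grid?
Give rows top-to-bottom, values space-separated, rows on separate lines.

After step 1: ants at (3,1),(3,3)
  0 2 0 0
  0 0 0 0
  0 0 1 0
  0 4 1 1
  0 0 0 0
After step 2: ants at (3,2),(3,2)
  0 1 0 0
  0 0 0 0
  0 0 0 0
  0 3 4 0
  0 0 0 0
After step 3: ants at (3,1),(3,1)
  0 0 0 0
  0 0 0 0
  0 0 0 0
  0 6 3 0
  0 0 0 0

0 0 0 0
0 0 0 0
0 0 0 0
0 6 3 0
0 0 0 0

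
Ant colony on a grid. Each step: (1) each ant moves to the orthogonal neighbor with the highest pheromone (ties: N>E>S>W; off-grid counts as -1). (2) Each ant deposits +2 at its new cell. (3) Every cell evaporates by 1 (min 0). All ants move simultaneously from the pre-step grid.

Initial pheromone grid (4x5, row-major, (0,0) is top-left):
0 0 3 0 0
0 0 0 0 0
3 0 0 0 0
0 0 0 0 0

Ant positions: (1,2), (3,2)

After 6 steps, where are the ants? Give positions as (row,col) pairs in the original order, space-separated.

Step 1: ant0:(1,2)->N->(0,2) | ant1:(3,2)->N->(2,2)
  grid max=4 at (0,2)
Step 2: ant0:(0,2)->E->(0,3) | ant1:(2,2)->N->(1,2)
  grid max=3 at (0,2)
Step 3: ant0:(0,3)->W->(0,2) | ant1:(1,2)->N->(0,2)
  grid max=6 at (0,2)
Step 4: ant0:(0,2)->E->(0,3) | ant1:(0,2)->E->(0,3)
  grid max=5 at (0,2)
Step 5: ant0:(0,3)->W->(0,2) | ant1:(0,3)->W->(0,2)
  grid max=8 at (0,2)
Step 6: ant0:(0,2)->E->(0,3) | ant1:(0,2)->E->(0,3)
  grid max=7 at (0,2)

(0,3) (0,3)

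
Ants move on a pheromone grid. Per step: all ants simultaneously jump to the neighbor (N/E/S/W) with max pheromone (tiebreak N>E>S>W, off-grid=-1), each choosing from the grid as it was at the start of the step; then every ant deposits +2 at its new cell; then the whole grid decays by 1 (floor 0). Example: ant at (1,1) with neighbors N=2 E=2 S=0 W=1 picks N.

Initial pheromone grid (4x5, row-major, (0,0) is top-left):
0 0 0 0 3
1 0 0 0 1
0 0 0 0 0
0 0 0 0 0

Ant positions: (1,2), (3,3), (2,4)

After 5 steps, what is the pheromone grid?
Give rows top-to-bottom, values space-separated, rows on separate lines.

After step 1: ants at (0,2),(2,3),(1,4)
  0 0 1 0 2
  0 0 0 0 2
  0 0 0 1 0
  0 0 0 0 0
After step 2: ants at (0,3),(1,3),(0,4)
  0 0 0 1 3
  0 0 0 1 1
  0 0 0 0 0
  0 0 0 0 0
After step 3: ants at (0,4),(0,3),(1,4)
  0 0 0 2 4
  0 0 0 0 2
  0 0 0 0 0
  0 0 0 0 0
After step 4: ants at (1,4),(0,4),(0,4)
  0 0 0 1 7
  0 0 0 0 3
  0 0 0 0 0
  0 0 0 0 0
After step 5: ants at (0,4),(1,4),(1,4)
  0 0 0 0 8
  0 0 0 0 6
  0 0 0 0 0
  0 0 0 0 0

0 0 0 0 8
0 0 0 0 6
0 0 0 0 0
0 0 0 0 0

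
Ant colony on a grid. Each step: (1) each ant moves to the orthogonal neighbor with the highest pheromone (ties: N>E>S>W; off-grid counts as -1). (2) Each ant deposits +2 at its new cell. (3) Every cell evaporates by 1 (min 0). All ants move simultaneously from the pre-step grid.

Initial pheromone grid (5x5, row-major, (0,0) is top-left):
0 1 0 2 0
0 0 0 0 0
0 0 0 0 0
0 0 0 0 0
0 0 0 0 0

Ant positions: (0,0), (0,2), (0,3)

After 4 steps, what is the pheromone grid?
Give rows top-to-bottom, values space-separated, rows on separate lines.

After step 1: ants at (0,1),(0,3),(0,4)
  0 2 0 3 1
  0 0 0 0 0
  0 0 0 0 0
  0 0 0 0 0
  0 0 0 0 0
After step 2: ants at (0,2),(0,4),(0,3)
  0 1 1 4 2
  0 0 0 0 0
  0 0 0 0 0
  0 0 0 0 0
  0 0 0 0 0
After step 3: ants at (0,3),(0,3),(0,4)
  0 0 0 7 3
  0 0 0 0 0
  0 0 0 0 0
  0 0 0 0 0
  0 0 0 0 0
After step 4: ants at (0,4),(0,4),(0,3)
  0 0 0 8 6
  0 0 0 0 0
  0 0 0 0 0
  0 0 0 0 0
  0 0 0 0 0

0 0 0 8 6
0 0 0 0 0
0 0 0 0 0
0 0 0 0 0
0 0 0 0 0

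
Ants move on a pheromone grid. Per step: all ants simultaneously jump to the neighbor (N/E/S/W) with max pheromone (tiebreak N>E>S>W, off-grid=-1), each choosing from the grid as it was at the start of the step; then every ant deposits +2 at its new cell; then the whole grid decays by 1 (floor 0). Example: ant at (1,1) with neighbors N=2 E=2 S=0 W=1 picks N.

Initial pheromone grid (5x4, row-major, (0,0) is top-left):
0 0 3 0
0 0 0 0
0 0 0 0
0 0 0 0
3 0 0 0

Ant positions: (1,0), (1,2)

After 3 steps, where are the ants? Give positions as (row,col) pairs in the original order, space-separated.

Step 1: ant0:(1,0)->N->(0,0) | ant1:(1,2)->N->(0,2)
  grid max=4 at (0,2)
Step 2: ant0:(0,0)->E->(0,1) | ant1:(0,2)->E->(0,3)
  grid max=3 at (0,2)
Step 3: ant0:(0,1)->E->(0,2) | ant1:(0,3)->W->(0,2)
  grid max=6 at (0,2)

(0,2) (0,2)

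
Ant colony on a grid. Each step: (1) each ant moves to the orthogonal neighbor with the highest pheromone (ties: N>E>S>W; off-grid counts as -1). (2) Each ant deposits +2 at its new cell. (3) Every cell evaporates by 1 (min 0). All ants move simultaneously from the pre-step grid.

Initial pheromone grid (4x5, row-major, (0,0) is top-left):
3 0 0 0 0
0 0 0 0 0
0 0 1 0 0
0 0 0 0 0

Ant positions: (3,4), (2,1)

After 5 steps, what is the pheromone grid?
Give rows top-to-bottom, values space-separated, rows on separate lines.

After step 1: ants at (2,4),(2,2)
  2 0 0 0 0
  0 0 0 0 0
  0 0 2 0 1
  0 0 0 0 0
After step 2: ants at (1,4),(1,2)
  1 0 0 0 0
  0 0 1 0 1
  0 0 1 0 0
  0 0 0 0 0
After step 3: ants at (0,4),(2,2)
  0 0 0 0 1
  0 0 0 0 0
  0 0 2 0 0
  0 0 0 0 0
After step 4: ants at (1,4),(1,2)
  0 0 0 0 0
  0 0 1 0 1
  0 0 1 0 0
  0 0 0 0 0
After step 5: ants at (0,4),(2,2)
  0 0 0 0 1
  0 0 0 0 0
  0 0 2 0 0
  0 0 0 0 0

0 0 0 0 1
0 0 0 0 0
0 0 2 0 0
0 0 0 0 0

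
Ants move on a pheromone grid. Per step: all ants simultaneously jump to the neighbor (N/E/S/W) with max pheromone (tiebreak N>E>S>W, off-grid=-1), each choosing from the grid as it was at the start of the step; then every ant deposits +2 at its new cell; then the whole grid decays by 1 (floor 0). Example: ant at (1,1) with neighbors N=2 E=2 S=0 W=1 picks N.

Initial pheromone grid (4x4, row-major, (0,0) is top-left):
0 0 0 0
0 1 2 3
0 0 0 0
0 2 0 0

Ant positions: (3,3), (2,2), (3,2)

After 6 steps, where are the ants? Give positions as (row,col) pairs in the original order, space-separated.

Step 1: ant0:(3,3)->N->(2,3) | ant1:(2,2)->N->(1,2) | ant2:(3,2)->W->(3,1)
  grid max=3 at (1,2)
Step 2: ant0:(2,3)->N->(1,3) | ant1:(1,2)->E->(1,3) | ant2:(3,1)->N->(2,1)
  grid max=5 at (1,3)
Step 3: ant0:(1,3)->W->(1,2) | ant1:(1,3)->W->(1,2) | ant2:(2,1)->S->(3,1)
  grid max=5 at (1,2)
Step 4: ant0:(1,2)->E->(1,3) | ant1:(1,2)->E->(1,3) | ant2:(3,1)->N->(2,1)
  grid max=7 at (1,3)
Step 5: ant0:(1,3)->W->(1,2) | ant1:(1,3)->W->(1,2) | ant2:(2,1)->S->(3,1)
  grid max=7 at (1,2)
Step 6: ant0:(1,2)->E->(1,3) | ant1:(1,2)->E->(1,3) | ant2:(3,1)->N->(2,1)
  grid max=9 at (1,3)

(1,3) (1,3) (2,1)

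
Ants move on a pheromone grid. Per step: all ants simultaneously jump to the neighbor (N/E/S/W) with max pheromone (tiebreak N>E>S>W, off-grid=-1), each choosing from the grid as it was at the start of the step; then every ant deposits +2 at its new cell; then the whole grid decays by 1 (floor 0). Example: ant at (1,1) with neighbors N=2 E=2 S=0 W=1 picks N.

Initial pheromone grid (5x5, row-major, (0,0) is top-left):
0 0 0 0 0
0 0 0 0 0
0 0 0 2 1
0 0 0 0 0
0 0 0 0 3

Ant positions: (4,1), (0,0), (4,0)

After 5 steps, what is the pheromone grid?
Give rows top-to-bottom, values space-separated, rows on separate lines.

After step 1: ants at (3,1),(0,1),(3,0)
  0 1 0 0 0
  0 0 0 0 0
  0 0 0 1 0
  1 1 0 0 0
  0 0 0 0 2
After step 2: ants at (3,0),(0,2),(3,1)
  0 0 1 0 0
  0 0 0 0 0
  0 0 0 0 0
  2 2 0 0 0
  0 0 0 0 1
After step 3: ants at (3,1),(0,3),(3,0)
  0 0 0 1 0
  0 0 0 0 0
  0 0 0 0 0
  3 3 0 0 0
  0 0 0 0 0
After step 4: ants at (3,0),(0,4),(3,1)
  0 0 0 0 1
  0 0 0 0 0
  0 0 0 0 0
  4 4 0 0 0
  0 0 0 0 0
After step 5: ants at (3,1),(1,4),(3,0)
  0 0 0 0 0
  0 0 0 0 1
  0 0 0 0 0
  5 5 0 0 0
  0 0 0 0 0

0 0 0 0 0
0 0 0 0 1
0 0 0 0 0
5 5 0 0 0
0 0 0 0 0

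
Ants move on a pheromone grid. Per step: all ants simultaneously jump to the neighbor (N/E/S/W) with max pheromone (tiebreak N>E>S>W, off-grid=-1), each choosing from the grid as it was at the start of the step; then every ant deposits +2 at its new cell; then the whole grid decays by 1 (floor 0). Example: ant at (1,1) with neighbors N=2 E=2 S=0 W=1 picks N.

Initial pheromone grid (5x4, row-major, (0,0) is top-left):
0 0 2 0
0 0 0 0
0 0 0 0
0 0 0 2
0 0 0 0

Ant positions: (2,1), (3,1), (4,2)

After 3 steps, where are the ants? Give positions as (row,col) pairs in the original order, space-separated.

Step 1: ant0:(2,1)->N->(1,1) | ant1:(3,1)->N->(2,1) | ant2:(4,2)->N->(3,2)
  grid max=1 at (0,2)
Step 2: ant0:(1,1)->S->(2,1) | ant1:(2,1)->N->(1,1) | ant2:(3,2)->E->(3,3)
  grid max=2 at (1,1)
Step 3: ant0:(2,1)->N->(1,1) | ant1:(1,1)->S->(2,1) | ant2:(3,3)->N->(2,3)
  grid max=3 at (1,1)

(1,1) (2,1) (2,3)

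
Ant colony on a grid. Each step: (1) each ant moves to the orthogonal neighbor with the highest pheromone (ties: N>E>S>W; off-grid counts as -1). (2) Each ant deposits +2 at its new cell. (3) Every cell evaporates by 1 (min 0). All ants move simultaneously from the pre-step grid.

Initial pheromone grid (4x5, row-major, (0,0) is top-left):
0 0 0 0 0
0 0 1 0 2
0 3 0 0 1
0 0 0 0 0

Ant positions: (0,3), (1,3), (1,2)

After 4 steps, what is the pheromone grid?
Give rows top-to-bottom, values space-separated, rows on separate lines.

After step 1: ants at (0,4),(1,4),(0,2)
  0 0 1 0 1
  0 0 0 0 3
  0 2 0 0 0
  0 0 0 0 0
After step 2: ants at (1,4),(0,4),(0,3)
  0 0 0 1 2
  0 0 0 0 4
  0 1 0 0 0
  0 0 0 0 0
After step 3: ants at (0,4),(1,4),(0,4)
  0 0 0 0 5
  0 0 0 0 5
  0 0 0 0 0
  0 0 0 0 0
After step 4: ants at (1,4),(0,4),(1,4)
  0 0 0 0 6
  0 0 0 0 8
  0 0 0 0 0
  0 0 0 0 0

0 0 0 0 6
0 0 0 0 8
0 0 0 0 0
0 0 0 0 0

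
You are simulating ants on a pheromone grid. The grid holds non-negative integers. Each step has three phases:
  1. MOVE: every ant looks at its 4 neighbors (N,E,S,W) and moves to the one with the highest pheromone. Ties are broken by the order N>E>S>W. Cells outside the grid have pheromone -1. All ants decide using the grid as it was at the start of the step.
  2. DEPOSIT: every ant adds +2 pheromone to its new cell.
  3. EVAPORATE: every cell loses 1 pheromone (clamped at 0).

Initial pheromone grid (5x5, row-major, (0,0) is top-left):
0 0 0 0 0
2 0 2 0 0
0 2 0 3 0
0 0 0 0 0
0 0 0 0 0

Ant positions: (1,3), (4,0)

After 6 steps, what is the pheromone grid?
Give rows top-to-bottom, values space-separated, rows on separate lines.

After step 1: ants at (2,3),(3,0)
  0 0 0 0 0
  1 0 1 0 0
  0 1 0 4 0
  1 0 0 0 0
  0 0 0 0 0
After step 2: ants at (1,3),(2,0)
  0 0 0 0 0
  0 0 0 1 0
  1 0 0 3 0
  0 0 0 0 0
  0 0 0 0 0
After step 3: ants at (2,3),(1,0)
  0 0 0 0 0
  1 0 0 0 0
  0 0 0 4 0
  0 0 0 0 0
  0 0 0 0 0
After step 4: ants at (1,3),(0,0)
  1 0 0 0 0
  0 0 0 1 0
  0 0 0 3 0
  0 0 0 0 0
  0 0 0 0 0
After step 5: ants at (2,3),(0,1)
  0 1 0 0 0
  0 0 0 0 0
  0 0 0 4 0
  0 0 0 0 0
  0 0 0 0 0
After step 6: ants at (1,3),(0,2)
  0 0 1 0 0
  0 0 0 1 0
  0 0 0 3 0
  0 0 0 0 0
  0 0 0 0 0

0 0 1 0 0
0 0 0 1 0
0 0 0 3 0
0 0 0 0 0
0 0 0 0 0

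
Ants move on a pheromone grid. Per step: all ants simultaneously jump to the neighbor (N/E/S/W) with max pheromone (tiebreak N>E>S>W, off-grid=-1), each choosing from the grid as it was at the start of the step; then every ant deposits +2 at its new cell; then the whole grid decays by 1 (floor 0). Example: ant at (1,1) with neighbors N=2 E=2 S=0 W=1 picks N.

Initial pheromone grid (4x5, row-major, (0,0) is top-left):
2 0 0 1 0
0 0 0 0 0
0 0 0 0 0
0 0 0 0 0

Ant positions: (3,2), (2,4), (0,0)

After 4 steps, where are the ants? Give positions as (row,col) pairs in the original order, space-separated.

Step 1: ant0:(3,2)->N->(2,2) | ant1:(2,4)->N->(1,4) | ant2:(0,0)->E->(0,1)
  grid max=1 at (0,0)
Step 2: ant0:(2,2)->N->(1,2) | ant1:(1,4)->N->(0,4) | ant2:(0,1)->W->(0,0)
  grid max=2 at (0,0)
Step 3: ant0:(1,2)->N->(0,2) | ant1:(0,4)->S->(1,4) | ant2:(0,0)->E->(0,1)
  grid max=1 at (0,0)
Step 4: ant0:(0,2)->W->(0,1) | ant1:(1,4)->N->(0,4) | ant2:(0,1)->E->(0,2)
  grid max=2 at (0,1)

(0,1) (0,4) (0,2)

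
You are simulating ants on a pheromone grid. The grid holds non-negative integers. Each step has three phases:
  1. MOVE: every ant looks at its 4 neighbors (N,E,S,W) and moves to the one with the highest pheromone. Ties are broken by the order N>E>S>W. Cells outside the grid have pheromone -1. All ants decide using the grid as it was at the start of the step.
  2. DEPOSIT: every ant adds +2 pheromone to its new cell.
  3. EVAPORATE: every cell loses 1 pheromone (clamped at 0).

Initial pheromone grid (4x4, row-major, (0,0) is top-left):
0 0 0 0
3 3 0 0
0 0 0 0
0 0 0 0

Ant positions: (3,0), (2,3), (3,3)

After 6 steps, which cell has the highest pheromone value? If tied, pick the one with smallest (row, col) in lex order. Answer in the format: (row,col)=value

Step 1: ant0:(3,0)->N->(2,0) | ant1:(2,3)->N->(1,3) | ant2:(3,3)->N->(2,3)
  grid max=2 at (1,0)
Step 2: ant0:(2,0)->N->(1,0) | ant1:(1,3)->S->(2,3) | ant2:(2,3)->N->(1,3)
  grid max=3 at (1,0)
Step 3: ant0:(1,0)->E->(1,1) | ant1:(2,3)->N->(1,3) | ant2:(1,3)->S->(2,3)
  grid max=3 at (1,3)
Step 4: ant0:(1,1)->W->(1,0) | ant1:(1,3)->S->(2,3) | ant2:(2,3)->N->(1,3)
  grid max=4 at (1,3)
Step 5: ant0:(1,0)->E->(1,1) | ant1:(2,3)->N->(1,3) | ant2:(1,3)->S->(2,3)
  grid max=5 at (1,3)
Step 6: ant0:(1,1)->W->(1,0) | ant1:(1,3)->S->(2,3) | ant2:(2,3)->N->(1,3)
  grid max=6 at (1,3)
Final grid:
  0 0 0 0
  3 1 0 6
  0 0 0 6
  0 0 0 0
Max pheromone 6 at (1,3)

Answer: (1,3)=6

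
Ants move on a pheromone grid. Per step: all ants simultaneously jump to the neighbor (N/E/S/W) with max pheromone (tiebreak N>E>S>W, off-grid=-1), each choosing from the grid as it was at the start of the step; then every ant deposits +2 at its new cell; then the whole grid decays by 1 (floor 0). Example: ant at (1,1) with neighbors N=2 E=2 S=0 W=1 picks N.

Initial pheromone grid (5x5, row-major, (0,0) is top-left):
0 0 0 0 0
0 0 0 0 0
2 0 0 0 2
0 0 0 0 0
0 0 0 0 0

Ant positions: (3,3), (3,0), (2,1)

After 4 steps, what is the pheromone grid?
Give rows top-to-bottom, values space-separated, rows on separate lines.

After step 1: ants at (2,3),(2,0),(2,0)
  0 0 0 0 0
  0 0 0 0 0
  5 0 0 1 1
  0 0 0 0 0
  0 0 0 0 0
After step 2: ants at (2,4),(1,0),(1,0)
  0 0 0 0 0
  3 0 0 0 0
  4 0 0 0 2
  0 0 0 0 0
  0 0 0 0 0
After step 3: ants at (1,4),(2,0),(2,0)
  0 0 0 0 0
  2 0 0 0 1
  7 0 0 0 1
  0 0 0 0 0
  0 0 0 0 0
After step 4: ants at (2,4),(1,0),(1,0)
  0 0 0 0 0
  5 0 0 0 0
  6 0 0 0 2
  0 0 0 0 0
  0 0 0 0 0

0 0 0 0 0
5 0 0 0 0
6 0 0 0 2
0 0 0 0 0
0 0 0 0 0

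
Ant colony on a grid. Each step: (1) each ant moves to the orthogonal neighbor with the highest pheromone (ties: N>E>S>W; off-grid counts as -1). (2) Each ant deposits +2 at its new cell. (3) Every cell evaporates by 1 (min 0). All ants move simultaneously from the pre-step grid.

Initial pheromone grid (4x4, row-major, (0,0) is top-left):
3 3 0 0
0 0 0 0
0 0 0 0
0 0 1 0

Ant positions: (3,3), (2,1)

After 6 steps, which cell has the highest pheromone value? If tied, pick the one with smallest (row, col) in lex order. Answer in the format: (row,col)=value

Step 1: ant0:(3,3)->W->(3,2) | ant1:(2,1)->N->(1,1)
  grid max=2 at (0,0)
Step 2: ant0:(3,2)->N->(2,2) | ant1:(1,1)->N->(0,1)
  grid max=3 at (0,1)
Step 3: ant0:(2,2)->S->(3,2) | ant1:(0,1)->W->(0,0)
  grid max=2 at (0,0)
Step 4: ant0:(3,2)->N->(2,2) | ant1:(0,0)->E->(0,1)
  grid max=3 at (0,1)
Step 5: ant0:(2,2)->S->(3,2) | ant1:(0,1)->W->(0,0)
  grid max=2 at (0,0)
Step 6: ant0:(3,2)->N->(2,2) | ant1:(0,0)->E->(0,1)
  grid max=3 at (0,1)
Final grid:
  1 3 0 0
  0 0 0 0
  0 0 1 0
  0 0 1 0
Max pheromone 3 at (0,1)

Answer: (0,1)=3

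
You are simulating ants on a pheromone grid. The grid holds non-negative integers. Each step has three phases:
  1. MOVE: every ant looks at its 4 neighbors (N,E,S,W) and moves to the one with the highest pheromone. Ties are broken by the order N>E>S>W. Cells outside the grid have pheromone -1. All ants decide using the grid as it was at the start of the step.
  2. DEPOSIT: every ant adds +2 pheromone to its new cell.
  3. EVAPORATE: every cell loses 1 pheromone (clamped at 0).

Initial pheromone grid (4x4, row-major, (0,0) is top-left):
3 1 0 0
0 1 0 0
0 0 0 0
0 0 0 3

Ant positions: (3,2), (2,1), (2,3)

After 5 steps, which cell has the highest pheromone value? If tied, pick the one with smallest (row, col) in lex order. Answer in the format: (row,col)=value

Step 1: ant0:(3,2)->E->(3,3) | ant1:(2,1)->N->(1,1) | ant2:(2,3)->S->(3,3)
  grid max=6 at (3,3)
Step 2: ant0:(3,3)->N->(2,3) | ant1:(1,1)->N->(0,1) | ant2:(3,3)->N->(2,3)
  grid max=5 at (3,3)
Step 3: ant0:(2,3)->S->(3,3) | ant1:(0,1)->S->(1,1) | ant2:(2,3)->S->(3,3)
  grid max=8 at (3,3)
Step 4: ant0:(3,3)->N->(2,3) | ant1:(1,1)->N->(0,1) | ant2:(3,3)->N->(2,3)
  grid max=7 at (3,3)
Step 5: ant0:(2,3)->S->(3,3) | ant1:(0,1)->S->(1,1) | ant2:(2,3)->S->(3,3)
  grid max=10 at (3,3)
Final grid:
  0 0 0 0
  0 2 0 0
  0 0 0 4
  0 0 0 10
Max pheromone 10 at (3,3)

Answer: (3,3)=10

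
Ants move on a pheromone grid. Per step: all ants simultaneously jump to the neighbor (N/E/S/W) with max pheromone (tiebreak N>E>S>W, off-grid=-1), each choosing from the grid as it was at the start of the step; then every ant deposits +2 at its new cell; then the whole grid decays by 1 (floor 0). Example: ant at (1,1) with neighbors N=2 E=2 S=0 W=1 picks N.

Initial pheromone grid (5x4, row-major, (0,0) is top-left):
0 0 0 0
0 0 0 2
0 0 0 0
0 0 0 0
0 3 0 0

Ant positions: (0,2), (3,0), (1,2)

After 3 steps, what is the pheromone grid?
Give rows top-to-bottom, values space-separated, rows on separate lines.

After step 1: ants at (0,3),(2,0),(1,3)
  0 0 0 1
  0 0 0 3
  1 0 0 0
  0 0 0 0
  0 2 0 0
After step 2: ants at (1,3),(1,0),(0,3)
  0 0 0 2
  1 0 0 4
  0 0 0 0
  0 0 0 0
  0 1 0 0
After step 3: ants at (0,3),(0,0),(1,3)
  1 0 0 3
  0 0 0 5
  0 0 0 0
  0 0 0 0
  0 0 0 0

1 0 0 3
0 0 0 5
0 0 0 0
0 0 0 0
0 0 0 0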